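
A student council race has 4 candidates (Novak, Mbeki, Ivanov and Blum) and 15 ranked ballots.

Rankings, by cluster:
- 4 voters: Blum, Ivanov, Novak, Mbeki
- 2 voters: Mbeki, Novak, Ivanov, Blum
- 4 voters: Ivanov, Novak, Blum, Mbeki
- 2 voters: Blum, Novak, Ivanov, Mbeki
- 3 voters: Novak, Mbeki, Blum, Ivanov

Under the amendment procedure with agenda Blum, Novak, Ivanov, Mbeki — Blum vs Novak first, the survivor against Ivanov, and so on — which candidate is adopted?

Ivanov

Round 1: Blum vs Novak — 6–9, Novak advances.
Round 2: Novak vs Ivanov — 7–8, Ivanov advances.
Round 3: Ivanov vs Mbeki — 10–5, Ivanov advances.
The agenda winner is Ivanov.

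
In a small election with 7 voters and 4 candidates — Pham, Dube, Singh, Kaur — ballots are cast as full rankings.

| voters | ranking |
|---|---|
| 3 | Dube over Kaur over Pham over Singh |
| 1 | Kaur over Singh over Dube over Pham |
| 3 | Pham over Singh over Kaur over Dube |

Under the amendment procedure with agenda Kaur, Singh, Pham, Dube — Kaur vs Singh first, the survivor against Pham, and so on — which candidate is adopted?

Kaur

Round 1: Kaur vs Singh — 4–3, Kaur advances.
Round 2: Kaur vs Pham — 4–3, Kaur advances.
Round 3: Kaur vs Dube — 4–3, Kaur advances.
Kaur survives the agenda.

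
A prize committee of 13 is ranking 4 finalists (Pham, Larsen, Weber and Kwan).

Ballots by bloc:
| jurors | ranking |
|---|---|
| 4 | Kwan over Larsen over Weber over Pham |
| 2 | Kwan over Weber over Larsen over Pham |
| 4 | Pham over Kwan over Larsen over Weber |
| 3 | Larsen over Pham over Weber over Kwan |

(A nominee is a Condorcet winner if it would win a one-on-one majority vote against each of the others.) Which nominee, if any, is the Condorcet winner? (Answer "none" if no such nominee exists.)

none

Pairwise majorities:
Pham vs Larsen: Larsen wins 9–4.
Pham–Weber: Pham 7–6.
Pham vs Kwan: Pham wins 7–6.
Larsen vs Weber: Larsen, 11–2.
Larsen vs Kwan: Kwan, 10–3.
Weber vs Kwan: Kwan wins 10–3.
Each nominee drops at least one matchup (Pham loses to Larsen; Larsen loses to Kwan; Weber loses to Pham; Kwan loses to Pham); the cycle Pham → Kwan → Larsen → Pham rules out a Condorcet winner.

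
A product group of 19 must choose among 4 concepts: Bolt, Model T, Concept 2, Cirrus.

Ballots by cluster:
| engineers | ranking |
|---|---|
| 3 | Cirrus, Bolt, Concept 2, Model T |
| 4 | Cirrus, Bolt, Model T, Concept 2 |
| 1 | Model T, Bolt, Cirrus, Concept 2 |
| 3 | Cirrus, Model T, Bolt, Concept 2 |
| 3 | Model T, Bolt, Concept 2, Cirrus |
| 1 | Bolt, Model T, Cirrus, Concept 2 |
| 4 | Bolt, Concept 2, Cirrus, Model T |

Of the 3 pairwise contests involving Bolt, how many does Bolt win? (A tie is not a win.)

2

Bolt against each rival (19 engineers):
Bolt vs Model T: 12 to 7, Bolt.
Bolt vs Concept 2: Bolt preferred on 19 ballots; Bolt wins 19–0.
Bolt–Cirrus: Cirrus 10–9.
Bolt beats Model T, Concept 2; loses to Cirrus — 2 pairwise wins.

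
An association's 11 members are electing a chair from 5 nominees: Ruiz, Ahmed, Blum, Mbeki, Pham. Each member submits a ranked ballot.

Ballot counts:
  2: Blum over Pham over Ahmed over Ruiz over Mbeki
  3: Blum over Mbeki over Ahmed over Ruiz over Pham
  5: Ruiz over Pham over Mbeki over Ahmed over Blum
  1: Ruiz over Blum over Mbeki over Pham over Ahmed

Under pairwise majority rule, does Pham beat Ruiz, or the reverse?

Ruiz

Ballots ranking Pham above Ruiz: 2.
Ballots ranking Ruiz above Pham: 11 − 2 = 9.
Ruiz wins the head-to-head 9–2.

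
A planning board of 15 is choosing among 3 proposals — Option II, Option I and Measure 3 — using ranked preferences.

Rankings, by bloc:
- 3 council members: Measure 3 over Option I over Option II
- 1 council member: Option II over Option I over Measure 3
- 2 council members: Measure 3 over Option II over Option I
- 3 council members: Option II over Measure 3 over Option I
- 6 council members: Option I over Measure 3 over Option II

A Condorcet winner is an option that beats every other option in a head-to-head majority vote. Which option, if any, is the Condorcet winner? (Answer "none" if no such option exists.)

Measure 3

Check each pair by majority over 15 ballots:
Option II–Option I: Option I 9–6.
Option II–Measure 3: Measure 3 11–4.
Option I vs Measure 3: Measure 3, 8–7.
Measure 3 beats each of Option II, Option I — Measure 3 is the Condorcet winner.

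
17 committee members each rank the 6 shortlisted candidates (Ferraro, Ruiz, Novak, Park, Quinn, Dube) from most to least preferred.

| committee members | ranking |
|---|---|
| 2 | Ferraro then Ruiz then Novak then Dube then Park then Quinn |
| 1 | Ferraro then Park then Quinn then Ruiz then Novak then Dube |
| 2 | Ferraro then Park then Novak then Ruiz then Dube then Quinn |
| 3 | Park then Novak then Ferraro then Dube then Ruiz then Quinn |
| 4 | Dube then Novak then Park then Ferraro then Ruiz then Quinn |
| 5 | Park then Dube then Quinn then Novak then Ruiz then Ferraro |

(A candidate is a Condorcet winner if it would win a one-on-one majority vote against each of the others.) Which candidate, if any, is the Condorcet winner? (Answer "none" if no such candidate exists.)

Pairwise majorities:
Ferraro vs Ruiz: Ferraro, 12–5.
Ferraro vs Novak: 2+1+2 = 5 for Ferraro, 12 for Novak — Novak by 12–5.
Ferraro vs Park: Ferraro is ranked higher on 2+1+2 = 5 ballots, Park on 12. Park wins 12–5.
Ferraro vs Quinn: 12 to 5, Ferraro.
Ferraro–Dube: Dube 9–8.
Ruiz vs Novak: 2+1 = 3 for Ruiz, 14 for Novak — Novak by 14–3.
Ruiz vs Park: Ruiz is ranked higher on 2 ballots, Park on 15. Park wins 15–2.
Ruiz vs Quinn: Ruiz preferred on 2+2+3+4 = 11 ballots; Ruiz wins 11–6.
Ruiz vs Dube: Dube wins 12–5.
Novak vs Park: Park wins 11–6.
Novak vs Quinn: Novak, 11–6.
Novak vs Dube: 2+1+2+3 = 8 for Novak, 9 for Dube — Dube by 9–8.
Park vs Quinn: Park wins 17–0.
Park vs Dube: Park wins 11–6.
Quinn vs Dube: 1 to 16, Dube.
Park defeats every rival head-to-head and is the Condorcet winner.

Park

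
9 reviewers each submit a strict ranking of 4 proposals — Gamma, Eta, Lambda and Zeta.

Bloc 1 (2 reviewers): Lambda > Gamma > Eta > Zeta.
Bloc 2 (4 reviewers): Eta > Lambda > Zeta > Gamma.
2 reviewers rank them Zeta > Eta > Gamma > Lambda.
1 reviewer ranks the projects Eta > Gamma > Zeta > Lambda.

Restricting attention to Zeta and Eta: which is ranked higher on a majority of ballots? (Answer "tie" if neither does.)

Ballots ranking Zeta above Eta: 2.
Ballots ranking Eta above Zeta: 9 − 2 = 7.
Eta wins the head-to-head 7–2.

Eta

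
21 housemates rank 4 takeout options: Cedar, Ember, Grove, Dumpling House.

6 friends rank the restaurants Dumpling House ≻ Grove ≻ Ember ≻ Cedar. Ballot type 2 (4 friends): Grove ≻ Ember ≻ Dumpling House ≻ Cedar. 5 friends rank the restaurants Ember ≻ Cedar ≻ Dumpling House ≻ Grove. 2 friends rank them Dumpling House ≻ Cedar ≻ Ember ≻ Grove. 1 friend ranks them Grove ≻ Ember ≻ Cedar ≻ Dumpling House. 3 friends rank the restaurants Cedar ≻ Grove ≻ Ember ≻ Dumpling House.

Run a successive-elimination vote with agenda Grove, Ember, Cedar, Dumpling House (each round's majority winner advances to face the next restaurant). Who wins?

Round 1: Grove vs Ember — 14–7, Grove advances.
Round 2: Grove vs Cedar — 11–10, Grove advances.
Round 3: Grove vs Dumpling House — 8–13, Dumpling House advances.
The agenda winner is Dumpling House.

Dumpling House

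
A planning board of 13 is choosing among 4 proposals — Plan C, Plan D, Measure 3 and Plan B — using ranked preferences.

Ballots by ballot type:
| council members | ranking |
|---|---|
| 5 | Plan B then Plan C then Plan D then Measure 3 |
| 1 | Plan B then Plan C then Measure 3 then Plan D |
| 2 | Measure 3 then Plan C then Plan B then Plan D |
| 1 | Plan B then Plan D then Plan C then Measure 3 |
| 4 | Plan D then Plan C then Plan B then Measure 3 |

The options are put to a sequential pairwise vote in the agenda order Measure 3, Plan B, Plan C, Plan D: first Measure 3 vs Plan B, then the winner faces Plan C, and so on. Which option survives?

Round 1: Measure 3 vs Plan B — 2–11, Plan B advances.
Round 2: Plan B vs Plan C — 7–6, Plan B advances.
Round 3: Plan B vs Plan D — 9–4, Plan B advances.
Plan B survives the agenda.

Plan B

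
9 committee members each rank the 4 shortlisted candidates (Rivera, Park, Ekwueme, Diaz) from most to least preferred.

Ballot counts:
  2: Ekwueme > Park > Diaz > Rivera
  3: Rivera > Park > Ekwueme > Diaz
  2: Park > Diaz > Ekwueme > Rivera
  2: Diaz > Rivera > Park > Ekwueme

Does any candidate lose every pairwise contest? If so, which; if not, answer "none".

Head-to-head results (9 committee members):
Rivera vs Park: Rivera wins 5–4.
Rivera–Ekwueme: Rivera 5–4.
Rivera vs Diaz: Diaz wins 6–3.
Park–Ekwueme: Park 7–2.
Park vs Diaz: Park wins 7–2.
Ekwueme vs Diaz: Ekwueme, 5–4.
No candidate is winless: Rivera beats Park; Park beats Ekwueme; Ekwueme beats Diaz; Diaz beats Rivera. There is no Condorcet loser.

none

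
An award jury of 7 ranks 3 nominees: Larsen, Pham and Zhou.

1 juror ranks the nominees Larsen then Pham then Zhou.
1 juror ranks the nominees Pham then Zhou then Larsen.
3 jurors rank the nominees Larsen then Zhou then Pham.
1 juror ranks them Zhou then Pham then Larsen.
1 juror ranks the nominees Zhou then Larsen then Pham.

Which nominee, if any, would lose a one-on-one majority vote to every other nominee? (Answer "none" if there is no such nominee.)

Pham

Head-to-head results (7 jurors):
Larsen vs Pham: Larsen, 5–2.
Larsen vs Zhou: Larsen preferred on 1+3 = 4 ballots; Larsen wins 4–3.
Pham vs Zhou: Zhou wins 5–2.
Pham loses to every other nominee — it is the Condorcet loser.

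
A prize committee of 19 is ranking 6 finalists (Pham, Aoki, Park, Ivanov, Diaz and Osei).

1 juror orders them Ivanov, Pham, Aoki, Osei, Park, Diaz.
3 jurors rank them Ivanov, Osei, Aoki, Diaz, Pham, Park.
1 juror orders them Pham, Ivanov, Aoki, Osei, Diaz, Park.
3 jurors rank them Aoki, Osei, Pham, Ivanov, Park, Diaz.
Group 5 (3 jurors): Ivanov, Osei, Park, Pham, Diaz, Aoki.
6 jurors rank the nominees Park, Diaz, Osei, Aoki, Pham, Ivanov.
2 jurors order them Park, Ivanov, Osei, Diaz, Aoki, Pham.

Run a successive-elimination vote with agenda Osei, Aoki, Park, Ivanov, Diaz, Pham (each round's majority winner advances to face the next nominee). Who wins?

Pham

Round 1: Osei vs Aoki — 14–5, Osei advances.
Round 2: Osei vs Park — 11–8, Osei advances.
Round 3: Osei vs Ivanov — 9–10, Ivanov advances.
Round 4: Ivanov vs Diaz — 13–6, Ivanov advances.
Round 5: Ivanov vs Pham — 9–10, Pham advances.
The agenda winner is Pham.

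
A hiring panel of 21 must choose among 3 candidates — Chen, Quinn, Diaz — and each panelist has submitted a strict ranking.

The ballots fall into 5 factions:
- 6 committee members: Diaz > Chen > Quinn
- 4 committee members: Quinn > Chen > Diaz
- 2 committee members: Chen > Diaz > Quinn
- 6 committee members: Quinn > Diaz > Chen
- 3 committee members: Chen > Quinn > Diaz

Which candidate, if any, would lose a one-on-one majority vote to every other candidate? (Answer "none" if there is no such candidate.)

none

Pairwise majorities:
Chen vs Quinn: Chen preferred on 6+2+3 = 11 ballots; Chen wins 11–10.
Chen vs Diaz: Chen preferred on 4+2+3 = 9 ballots; Diaz wins 12–9.
Quinn vs Diaz: 13 to 8, Quinn.
Every candidate wins at least one matchup (Chen beats Quinn; Quinn beats Diaz; Diaz beats Chen), so there is no Condorcet loser.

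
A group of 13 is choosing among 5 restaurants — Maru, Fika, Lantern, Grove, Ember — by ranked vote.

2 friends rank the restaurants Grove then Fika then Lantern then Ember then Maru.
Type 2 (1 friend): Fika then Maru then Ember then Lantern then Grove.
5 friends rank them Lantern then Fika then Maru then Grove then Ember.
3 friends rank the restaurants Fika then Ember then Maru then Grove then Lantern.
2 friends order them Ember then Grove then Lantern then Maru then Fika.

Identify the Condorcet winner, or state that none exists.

none

Pairwise majorities:
Maru vs Fika: Maru is ranked higher on 2 ballots, Fika on 11. Fika wins 11–2.
Maru vs Lantern: Maru is ranked higher on 1+3 = 4 ballots, Lantern on 9. Lantern wins 9–4.
Maru vs Grove: Maru preferred on 1+5+3 = 9 ballots; Maru wins 9–4.
Maru vs Ember: Maru preferred on 1+5 = 6 ballots; Ember wins 7–6.
Fika vs Lantern: Fika preferred on 2+1+3 = 6 ballots; Lantern wins 7–6.
Fika vs Grove: Fika is ranked higher on 1+5+3 = 9 ballots, Grove on 4. Fika wins 9–4.
Fika vs Ember: 2+1+5+3 = 11 for Fika, 2 for Ember — Fika by 11–2.
Lantern vs Grove: Lantern is ranked higher on 1+5 = 6 ballots, Grove on 7. Grove wins 7–6.
Lantern vs Ember: Lantern is ranked higher on 2+5 = 7 ballots, Ember on 6. Lantern wins 7–6.
Grove vs Ember: Grove is ranked higher on 2+5 = 7 ballots, Ember on 6. Grove wins 7–6.
Every restaurant loses at least once (Maru loses to Fika; Fika loses to Lantern; Lantern loses to Grove; Grove loses to Maru; Ember loses to Fika). The majority relation contains the cycle Maru beats Grove beats Lantern beats Maru, so there is no Condorcet winner.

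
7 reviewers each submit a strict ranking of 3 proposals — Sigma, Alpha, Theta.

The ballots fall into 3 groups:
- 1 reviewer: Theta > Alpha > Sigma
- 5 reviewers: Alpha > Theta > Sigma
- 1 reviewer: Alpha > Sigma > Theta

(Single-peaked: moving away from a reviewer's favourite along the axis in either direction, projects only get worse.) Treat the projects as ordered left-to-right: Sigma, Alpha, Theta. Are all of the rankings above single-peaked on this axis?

Axis positions: Sigma=1, Alpha=2, Theta=3.
Group 1 (peak Theta at position 3): ranking walks positions 3-2-1, expanding outward from the peak — single-peaked.
Group 2 (peak Alpha at position 2): ranking walks positions 2-3-1, expanding outward from the peak — single-peaked.
Group 3 (peak Alpha at position 2): ranking walks positions 2-1-3, expanding outward from the peak — single-peaked.
Every ranking is single-peaked on this axis.

yes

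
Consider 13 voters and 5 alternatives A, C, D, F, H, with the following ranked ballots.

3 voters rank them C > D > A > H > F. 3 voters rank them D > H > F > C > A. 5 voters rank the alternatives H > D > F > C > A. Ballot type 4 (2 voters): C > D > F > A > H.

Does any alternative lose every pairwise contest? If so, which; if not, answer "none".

A

Head-to-head results (13 voters):
A vs C: 0 for A, 13 for C — C by 13–0.
A vs D: D, 13–0.
A vs F: 3 for A, 10 for F — F by 10–3.
A vs H: A preferred on 3+2 = 5 ballots; H wins 8–5.
C–D: D 8–5.
C vs F: F, 8–5.
C–H: H 8–5.
D vs F: D preferred on 3+3+5+2 = 13 ballots; D wins 13–0.
D vs H: D is ranked higher on 3+3+2 = 8 ballots, H on 5. D wins 8–5.
F vs H: H, 11–2.
A loses to every other alternative — it is the Condorcet loser.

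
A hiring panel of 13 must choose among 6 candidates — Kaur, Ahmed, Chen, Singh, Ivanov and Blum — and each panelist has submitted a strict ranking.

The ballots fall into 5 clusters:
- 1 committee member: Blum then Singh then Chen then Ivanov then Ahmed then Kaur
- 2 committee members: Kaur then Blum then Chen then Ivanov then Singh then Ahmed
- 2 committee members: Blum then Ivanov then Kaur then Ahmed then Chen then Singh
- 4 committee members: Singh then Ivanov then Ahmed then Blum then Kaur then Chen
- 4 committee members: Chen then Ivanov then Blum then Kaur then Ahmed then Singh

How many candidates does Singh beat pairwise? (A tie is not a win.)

Singh against each rival (13 committee members):
Singh vs Kaur: Kaur, 8–5.
Singh–Ahmed: Singh 7–6.
Singh–Chen: Chen 8–5.
Singh vs Ivanov: Ivanov, 8–5.
Singh vs Blum: 4 to 9, Blum.
Singh beats Ahmed; loses to Kaur, Chen, Ivanov, Blum — 1 pairwise win.

1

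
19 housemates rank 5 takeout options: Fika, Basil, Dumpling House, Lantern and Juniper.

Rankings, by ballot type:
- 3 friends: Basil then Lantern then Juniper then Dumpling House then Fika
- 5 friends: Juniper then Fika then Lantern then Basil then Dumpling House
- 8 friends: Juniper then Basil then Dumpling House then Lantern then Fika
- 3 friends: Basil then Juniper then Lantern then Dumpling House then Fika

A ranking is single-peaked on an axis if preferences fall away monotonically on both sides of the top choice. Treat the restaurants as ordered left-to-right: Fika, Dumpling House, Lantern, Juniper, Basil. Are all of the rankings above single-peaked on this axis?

no

Axis positions: Fika=1, Dumpling House=2, Lantern=3, Juniper=4, Basil=5.
Ballot type 1: ranking walks positions 5-3-4-2-1; Lantern is ranked above Juniper even though Juniper lies between Lantern and the peak Basil on the axis — preferences dip and rise again. Not single-peaked.
Ballot type 2: ranking walks positions 4-1-3-5-2; Fika is ranked above Lantern even though Lantern lies between Fika and the peak Juniper on the axis — preferences dip and rise again. Not single-peaked.
Ballot type 3: ranking walks positions 4-5-2-3-1; Dumpling House is ranked above Lantern even though Lantern lies between Dumpling House and the peak Juniper on the axis — preferences dip and rise again. Not single-peaked.
Ballot type 4 (peak Basil at position 5): ranking walks positions 5-4-3-2-1, expanding outward from the peak — single-peaked.
Ballot type 1 violates single-peakedness, so the profile is not single-peaked on this axis.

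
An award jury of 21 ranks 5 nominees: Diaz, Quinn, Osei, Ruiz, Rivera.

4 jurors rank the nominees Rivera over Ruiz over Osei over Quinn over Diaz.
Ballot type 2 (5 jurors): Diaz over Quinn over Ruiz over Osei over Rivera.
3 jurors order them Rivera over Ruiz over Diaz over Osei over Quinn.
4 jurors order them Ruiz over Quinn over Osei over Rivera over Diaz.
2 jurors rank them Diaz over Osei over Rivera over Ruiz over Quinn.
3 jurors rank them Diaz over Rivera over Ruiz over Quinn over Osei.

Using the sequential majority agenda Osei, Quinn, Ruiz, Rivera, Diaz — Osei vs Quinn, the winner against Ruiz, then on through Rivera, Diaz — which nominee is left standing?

Round 1: Osei vs Quinn — 9–12, Quinn advances.
Round 2: Quinn vs Ruiz — 5–16, Ruiz advances.
Round 3: Ruiz vs Rivera — 9–12, Rivera advances.
Round 4: Rivera vs Diaz — 11–10, Rivera advances.
The agenda winner is Rivera.

Rivera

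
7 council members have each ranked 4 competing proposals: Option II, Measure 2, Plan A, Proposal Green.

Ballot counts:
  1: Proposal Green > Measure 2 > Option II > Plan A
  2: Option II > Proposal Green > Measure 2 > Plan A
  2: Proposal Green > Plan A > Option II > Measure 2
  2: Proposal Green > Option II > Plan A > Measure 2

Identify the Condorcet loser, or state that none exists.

Pairwise majorities:
Option II vs Measure 2: Option II wins 6–1.
Option II vs Plan A: Option II preferred on 1+2+2 = 5 ballots; Option II wins 5–2.
Option II vs Proposal Green: Option II preferred on 2 ballots; Proposal Green wins 5–2.
Measure 2 vs Plan A: Plan A, 4–3.
Measure 2 vs Proposal Green: 0 for Measure 2, 7 for Proposal Green — Proposal Green by 7–0.
Plan A vs Proposal Green: 0 for Plan A, 7 for Proposal Green — Proposal Green by 7–0.
Only Measure 2 has no wins; Measure 2 is the Condorcet loser.

Measure 2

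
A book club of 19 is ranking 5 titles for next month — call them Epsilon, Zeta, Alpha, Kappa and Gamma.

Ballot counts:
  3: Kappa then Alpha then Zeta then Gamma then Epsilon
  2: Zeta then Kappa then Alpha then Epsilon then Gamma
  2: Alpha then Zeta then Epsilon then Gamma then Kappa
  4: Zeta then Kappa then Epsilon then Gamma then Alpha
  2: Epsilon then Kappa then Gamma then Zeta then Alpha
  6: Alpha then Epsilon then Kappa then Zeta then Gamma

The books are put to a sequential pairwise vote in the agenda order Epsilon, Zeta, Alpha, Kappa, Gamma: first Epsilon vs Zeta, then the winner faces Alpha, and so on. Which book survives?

Kappa

Round 1: Epsilon vs Zeta — 8–11, Zeta advances.
Round 2: Zeta vs Alpha — 8–11, Alpha advances.
Round 3: Alpha vs Kappa — 8–11, Kappa advances.
Round 4: Kappa vs Gamma — 17–2, Kappa advances.
The agenda winner is Kappa.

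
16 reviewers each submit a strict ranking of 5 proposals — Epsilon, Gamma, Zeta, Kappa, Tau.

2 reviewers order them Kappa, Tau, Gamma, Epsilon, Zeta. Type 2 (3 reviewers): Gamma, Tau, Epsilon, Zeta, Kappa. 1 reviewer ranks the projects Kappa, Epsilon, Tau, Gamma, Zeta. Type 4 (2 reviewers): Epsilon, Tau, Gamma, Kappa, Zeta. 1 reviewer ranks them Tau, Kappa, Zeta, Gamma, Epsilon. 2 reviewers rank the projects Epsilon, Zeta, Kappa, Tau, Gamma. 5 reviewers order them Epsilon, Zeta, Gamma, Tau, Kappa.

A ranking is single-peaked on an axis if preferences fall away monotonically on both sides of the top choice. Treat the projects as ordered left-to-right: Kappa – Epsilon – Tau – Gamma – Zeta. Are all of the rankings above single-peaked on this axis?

no

Axis positions: Kappa=1, Epsilon=2, Tau=3, Gamma=4, Zeta=5.
Type 1: ranking walks positions 1-3-4-2-5; Tau is ranked above Epsilon even though Epsilon lies between Tau and the peak Kappa on the axis — preferences dip and rise again. Not single-peaked.
Type 2 (peak Gamma at position 4): ranking walks positions 4-3-2-5-1, expanding outward from the peak — single-peaked.
Type 3 (peak Kappa at position 1): ranking walks positions 1-2-3-4-5, expanding outward from the peak — single-peaked.
Type 4 (peak Epsilon at position 2): ranking walks positions 2-3-4-1-5, expanding outward from the peak — single-peaked.
Type 5: ranking walks positions 3-1-5-4-2; Kappa is ranked above Epsilon even though Epsilon lies between Kappa and the peak Tau on the axis — preferences dip and rise again. Not single-peaked.
Type 6: ranking walks positions 2-5-1-3-4; Zeta is ranked above Tau even though Tau lies between Zeta and the peak Epsilon on the axis — preferences dip and rise again. Not single-peaked.
Type 7: ranking walks positions 2-5-4-3-1; Zeta is ranked above Tau even though Tau lies between Zeta and the peak Epsilon on the axis — preferences dip and rise again. Not single-peaked.
Type 1 violates single-peakedness, so the profile is not single-peaked on this axis.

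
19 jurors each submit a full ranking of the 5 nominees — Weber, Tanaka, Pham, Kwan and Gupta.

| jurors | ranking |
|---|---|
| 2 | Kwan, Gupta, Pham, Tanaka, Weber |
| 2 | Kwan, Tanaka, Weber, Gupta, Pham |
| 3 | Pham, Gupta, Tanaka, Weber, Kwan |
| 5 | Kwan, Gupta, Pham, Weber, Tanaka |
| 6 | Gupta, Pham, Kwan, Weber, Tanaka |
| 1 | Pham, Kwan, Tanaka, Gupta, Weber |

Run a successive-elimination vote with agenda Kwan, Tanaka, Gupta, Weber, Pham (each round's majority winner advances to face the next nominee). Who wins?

Round 1: Kwan vs Tanaka — 16–3, Kwan advances.
Round 2: Kwan vs Gupta — 10–9, Kwan advances.
Round 3: Kwan vs Weber — 16–3, Kwan advances.
Round 4: Kwan vs Pham — 9–10, Pham advances.
The agenda winner is Pham.

Pham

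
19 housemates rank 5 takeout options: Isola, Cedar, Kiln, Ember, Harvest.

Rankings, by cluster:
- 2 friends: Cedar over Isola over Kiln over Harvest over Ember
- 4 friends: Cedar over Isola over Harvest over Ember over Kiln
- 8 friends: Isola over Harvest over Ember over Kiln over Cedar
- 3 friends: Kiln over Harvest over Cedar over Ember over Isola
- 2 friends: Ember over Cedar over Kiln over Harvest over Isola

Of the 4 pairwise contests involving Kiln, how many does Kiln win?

1

Kiln against each rival (19 friends):
Kiln vs Isola: Isola wins 14–5.
Kiln vs Cedar: Kiln, 11–8.
Kiln vs Ember: Ember, 14–5.
Kiln vs Harvest: Kiln is ranked higher on 2+3+2 = 7 ballots, Harvest on 12. Harvest wins 12–7.
Kiln beats Cedar; loses to Isola, Ember, Harvest — 1 pairwise win.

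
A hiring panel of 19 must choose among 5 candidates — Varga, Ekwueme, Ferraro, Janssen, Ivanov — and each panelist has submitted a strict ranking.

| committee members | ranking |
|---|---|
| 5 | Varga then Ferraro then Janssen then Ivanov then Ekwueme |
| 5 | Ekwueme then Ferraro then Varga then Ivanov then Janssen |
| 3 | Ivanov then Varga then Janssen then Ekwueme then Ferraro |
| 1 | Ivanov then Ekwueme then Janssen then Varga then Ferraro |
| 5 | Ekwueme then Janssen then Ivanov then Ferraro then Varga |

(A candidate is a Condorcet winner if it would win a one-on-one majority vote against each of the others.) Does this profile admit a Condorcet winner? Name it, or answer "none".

Pairwise majorities:
Varga–Ekwueme: Ekwueme 11–8.
Varga vs Ferraro: Ferraro, 10–9.
Varga vs Janssen: Varga wins 13–6.
Varga–Ivanov: Varga 10–9.
Ekwueme–Ferraro: Ekwueme 14–5.
Ekwueme vs Janssen: Ekwueme, 11–8.
Ekwueme–Ivanov: Ekwueme 10–9.
Ferraro vs Janssen: Ferraro wins 10–9.
Ferraro vs Ivanov: Ferraro, 10–9.
Janssen vs Ivanov: Janssen, 10–9.
Only Ekwueme has no losses; Ekwueme is the Condorcet winner.

Ekwueme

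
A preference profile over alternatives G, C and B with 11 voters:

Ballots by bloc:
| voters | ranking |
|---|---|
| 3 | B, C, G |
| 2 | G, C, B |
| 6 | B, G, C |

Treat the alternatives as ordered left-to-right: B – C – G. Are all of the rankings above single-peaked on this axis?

no

Axis positions: B=1, C=2, G=3.
Bloc 1 (peak B at position 1): ranking walks positions 1-2-3, expanding outward from the peak — single-peaked.
Bloc 2 (peak G at position 3): ranking walks positions 3-2-1, expanding outward from the peak — single-peaked.
Bloc 3: ranking walks positions 1-3-2; G is ranked above C even though C lies between G and the peak B on the axis — preferences dip and rise again. Not single-peaked.
Bloc 3 violates single-peakedness, so the profile is not single-peaked on this axis.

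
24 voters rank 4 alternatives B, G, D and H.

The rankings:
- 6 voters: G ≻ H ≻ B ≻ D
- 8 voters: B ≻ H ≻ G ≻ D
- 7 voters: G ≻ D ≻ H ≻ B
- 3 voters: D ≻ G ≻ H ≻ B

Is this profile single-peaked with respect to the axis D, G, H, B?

Axis positions: D=1, G=2, H=3, B=4.
Bloc 1 (peak G at position 2): ranking walks positions 2-3-4-1, expanding outward from the peak — single-peaked.
Bloc 2 (peak B at position 4): ranking walks positions 4-3-2-1, expanding outward from the peak — single-peaked.
Bloc 3 (peak G at position 2): ranking walks positions 2-1-3-4, expanding outward from the peak — single-peaked.
Bloc 4 (peak D at position 1): ranking walks positions 1-2-3-4, expanding outward from the peak — single-peaked.
Every ranking is single-peaked on this axis.

yes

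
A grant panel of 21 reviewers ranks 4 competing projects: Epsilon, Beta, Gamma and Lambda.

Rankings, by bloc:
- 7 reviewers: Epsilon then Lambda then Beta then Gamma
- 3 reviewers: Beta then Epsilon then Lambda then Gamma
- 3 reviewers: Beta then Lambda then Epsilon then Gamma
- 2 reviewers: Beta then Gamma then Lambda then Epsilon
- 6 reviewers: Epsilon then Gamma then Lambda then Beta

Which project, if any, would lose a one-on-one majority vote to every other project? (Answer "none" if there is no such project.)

Gamma

Head-to-head results (21 reviewers):
Epsilon vs Beta: Epsilon preferred on 7+6 = 13 ballots; Epsilon wins 13–8.
Epsilon vs Gamma: 7+3+3+6 = 19 for Epsilon, 2 for Gamma — Epsilon by 19–2.
Epsilon vs Lambda: 16 to 5, Epsilon.
Beta vs Gamma: Beta wins 15–6.
Beta vs Lambda: Beta is ranked higher on 3+3+2 = 8 ballots, Lambda on 13. Lambda wins 13–8.
Gamma vs Lambda: Lambda, 13–8.
Gamma is beaten in every head-to-head and is the Condorcet loser.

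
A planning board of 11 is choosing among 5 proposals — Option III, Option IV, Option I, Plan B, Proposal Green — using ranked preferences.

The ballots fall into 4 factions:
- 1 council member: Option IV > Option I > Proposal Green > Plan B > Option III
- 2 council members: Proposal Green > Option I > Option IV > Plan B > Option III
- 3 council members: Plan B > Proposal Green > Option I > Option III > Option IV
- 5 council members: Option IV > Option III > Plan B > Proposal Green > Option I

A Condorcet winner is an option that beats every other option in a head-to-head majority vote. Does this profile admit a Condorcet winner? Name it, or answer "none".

Check each pair by majority over 11 ballots:
Option III vs Option IV: Option IV, 8–3.
Option III vs Option I: Option I wins 6–5.
Option III–Plan B: Plan B 6–5.
Option III vs Proposal Green: Proposal Green wins 6–5.
Option IV vs Option I: 1+5 = 6 for Option IV, 5 for Option I — Option IV by 6–5.
Option IV vs Plan B: Option IV is ranked higher on 1+2+5 = 8 ballots, Plan B on 3. Option IV wins 8–3.
Option IV vs Proposal Green: 6 to 5, Option IV.
Option I vs Plan B: Plan B wins 8–3.
Option I vs Proposal Green: Proposal Green wins 10–1.
Plan B vs Proposal Green: 8 to 3, Plan B.
Option IV beats each of Option III, Option I, Plan B, Proposal Green — Option IV is the Condorcet winner.

Option IV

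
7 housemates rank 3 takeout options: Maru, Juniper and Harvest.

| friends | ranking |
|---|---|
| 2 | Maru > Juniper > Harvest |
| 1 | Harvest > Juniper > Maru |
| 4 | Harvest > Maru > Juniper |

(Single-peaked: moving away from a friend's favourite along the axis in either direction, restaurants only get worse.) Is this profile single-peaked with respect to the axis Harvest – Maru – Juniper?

no

Axis positions: Harvest=1, Maru=2, Juniper=3.
Ballot type 1 (peak Maru at position 2): ranking walks positions 2-3-1, expanding outward from the peak — single-peaked.
Ballot type 2: ranking walks positions 1-3-2; Juniper is ranked above Maru even though Maru lies between Juniper and the peak Harvest on the axis — preferences dip and rise again. Not single-peaked.
Ballot type 3 (peak Harvest at position 1): ranking walks positions 1-2-3, expanding outward from the peak — single-peaked.
Ballot type 2 violates single-peakedness, so the profile is not single-peaked on this axis.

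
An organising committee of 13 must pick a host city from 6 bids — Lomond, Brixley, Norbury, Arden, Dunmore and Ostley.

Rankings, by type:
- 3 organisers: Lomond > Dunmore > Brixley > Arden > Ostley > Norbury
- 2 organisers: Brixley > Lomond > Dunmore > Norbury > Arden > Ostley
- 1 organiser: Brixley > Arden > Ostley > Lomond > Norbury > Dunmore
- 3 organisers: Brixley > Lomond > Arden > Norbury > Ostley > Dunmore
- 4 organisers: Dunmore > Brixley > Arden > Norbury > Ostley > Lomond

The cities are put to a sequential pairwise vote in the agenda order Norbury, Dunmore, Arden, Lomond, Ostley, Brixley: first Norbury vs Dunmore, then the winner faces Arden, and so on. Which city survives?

Brixley

Round 1: Norbury vs Dunmore — 4–9, Dunmore advances.
Round 2: Dunmore vs Arden — 9–4, Dunmore advances.
Round 3: Dunmore vs Lomond — 4–9, Lomond advances.
Round 4: Lomond vs Ostley — 8–5, Lomond advances.
Round 5: Lomond vs Brixley — 3–10, Brixley advances.
The agenda winner is Brixley.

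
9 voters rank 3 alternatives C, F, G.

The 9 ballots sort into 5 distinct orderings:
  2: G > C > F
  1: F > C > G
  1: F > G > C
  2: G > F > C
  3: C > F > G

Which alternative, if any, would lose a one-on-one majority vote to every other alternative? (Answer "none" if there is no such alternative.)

Pairwise majorities:
C vs F: C, 5–4.
C vs G: 1+3 = 4 for C, 5 for G — G by 5–4.
F–G: F 5–4.
No alternative is winless: C beats F; F beats G; G beats C. There is no Condorcet loser.

none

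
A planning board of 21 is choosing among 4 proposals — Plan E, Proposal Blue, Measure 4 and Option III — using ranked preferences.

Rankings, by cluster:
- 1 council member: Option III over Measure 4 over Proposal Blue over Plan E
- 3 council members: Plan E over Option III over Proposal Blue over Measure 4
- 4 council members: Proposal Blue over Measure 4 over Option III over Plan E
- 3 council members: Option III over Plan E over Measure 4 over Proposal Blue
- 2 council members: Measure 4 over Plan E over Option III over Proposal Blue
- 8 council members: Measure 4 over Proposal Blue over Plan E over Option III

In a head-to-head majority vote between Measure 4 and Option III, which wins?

Ballots ranking Measure 4 above Option III: 4 + 2 + 8 = 14.
Ballots ranking Option III above Measure 4: 21 − 14 = 7.
Measure 4 wins the head-to-head 14–7.

Measure 4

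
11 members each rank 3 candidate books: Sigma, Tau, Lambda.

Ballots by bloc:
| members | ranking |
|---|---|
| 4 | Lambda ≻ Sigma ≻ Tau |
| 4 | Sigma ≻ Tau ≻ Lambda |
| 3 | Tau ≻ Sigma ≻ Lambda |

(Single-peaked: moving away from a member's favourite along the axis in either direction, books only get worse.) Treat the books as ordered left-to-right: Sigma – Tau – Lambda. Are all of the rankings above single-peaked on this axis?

no

Axis positions: Sigma=1, Tau=2, Lambda=3.
Bloc 1: ranking walks positions 3-1-2; Sigma is ranked above Tau even though Tau lies between Sigma and the peak Lambda on the axis — preferences dip and rise again. Not single-peaked.
Bloc 2 (peak Sigma at position 1): ranking walks positions 1-2-3, expanding outward from the peak — single-peaked.
Bloc 3 (peak Tau at position 2): ranking walks positions 2-1-3, expanding outward from the peak — single-peaked.
Bloc 1 violates single-peakedness, so the profile is not single-peaked on this axis.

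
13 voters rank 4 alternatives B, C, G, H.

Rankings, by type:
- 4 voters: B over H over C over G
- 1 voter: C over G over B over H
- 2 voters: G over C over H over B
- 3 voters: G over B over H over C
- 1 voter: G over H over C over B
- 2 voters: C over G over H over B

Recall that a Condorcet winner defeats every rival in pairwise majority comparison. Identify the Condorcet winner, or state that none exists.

none

Pairwise majorities:
B vs C: B, 7–6.
B–G: G 9–4.
B vs H: B wins 8–5.
C vs G: C, 7–6.
C vs H: H wins 8–5.
G–H: G 9–4.
Each alternative drops at least one matchup (B loses to G; C loses to B; G loses to C; H loses to B); the cycle B beats C beats G beats B rules out a Condorcet winner.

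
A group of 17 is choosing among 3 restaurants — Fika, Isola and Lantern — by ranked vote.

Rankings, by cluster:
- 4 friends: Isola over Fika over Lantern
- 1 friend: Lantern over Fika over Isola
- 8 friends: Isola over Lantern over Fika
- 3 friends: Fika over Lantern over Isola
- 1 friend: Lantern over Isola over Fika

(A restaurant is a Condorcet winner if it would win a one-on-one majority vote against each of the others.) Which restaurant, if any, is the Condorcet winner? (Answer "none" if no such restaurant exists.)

Isola

Pairwise majorities:
Fika–Isola: Isola 13–4.
Fika vs Lantern: Lantern wins 10–7.
Isola vs Lantern: Isola wins 12–5.
Only Isola has no losses; Isola is the Condorcet winner.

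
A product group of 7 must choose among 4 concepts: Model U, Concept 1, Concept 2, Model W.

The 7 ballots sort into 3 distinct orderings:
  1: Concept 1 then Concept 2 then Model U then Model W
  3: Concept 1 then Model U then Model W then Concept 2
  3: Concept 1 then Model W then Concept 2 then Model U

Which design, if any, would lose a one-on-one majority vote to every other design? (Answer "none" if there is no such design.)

Head-to-head results (7 engineers):
Model U vs Concept 1: 0 for Model U, 7 for Concept 1 — Concept 1 by 7–0.
Model U vs Concept 2: Model U preferred on 3 ballots; Concept 2 wins 4–3.
Model U vs Model W: Model U is ranked higher on 1+3 = 4 ballots, Model W on 3. Model U wins 4–3.
Concept 1 vs Concept 2: Concept 1 preferred on 1+3+3 = 7 ballots; Concept 1 wins 7–0.
Concept 1 vs Model W: 1+3+3 = 7 for Concept 1, 0 for Model W — Concept 1 by 7–0.
Concept 2 vs Model W: Concept 2 preferred on 1 ballot; Model W wins 6–1.
No design is winless: Model U beats Model W; Concept 1 beats Model U; Concept 2 beats Model U; Model W beats Concept 2. There is no Condorcet loser.

none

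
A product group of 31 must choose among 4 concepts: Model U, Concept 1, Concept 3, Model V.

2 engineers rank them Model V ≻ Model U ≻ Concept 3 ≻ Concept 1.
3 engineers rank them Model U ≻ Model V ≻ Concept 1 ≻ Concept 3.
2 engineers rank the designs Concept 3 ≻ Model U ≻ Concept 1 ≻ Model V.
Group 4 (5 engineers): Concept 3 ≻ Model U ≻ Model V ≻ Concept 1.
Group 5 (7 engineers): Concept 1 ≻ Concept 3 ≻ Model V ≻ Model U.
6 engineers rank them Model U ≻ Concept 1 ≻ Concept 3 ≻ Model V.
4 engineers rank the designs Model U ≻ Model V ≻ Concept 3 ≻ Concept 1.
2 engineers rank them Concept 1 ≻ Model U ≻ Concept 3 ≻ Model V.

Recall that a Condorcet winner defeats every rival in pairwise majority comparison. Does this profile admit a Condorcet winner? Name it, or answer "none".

Head-to-head results (31 engineers):
Model U vs Concept 1: 22 to 9, Model U.
Model U vs Concept 3: Model U is ranked higher on 2+3+6+4+2 = 17 ballots, Concept 3 on 14. Model U wins 17–14.
Model U vs Model V: Model U, 22–9.
Concept 1–Concept 3: Concept 1 18–13.
Concept 1 vs Model V: Concept 1, 17–14.
Concept 3 vs Model V: Concept 3 is ranked higher on 2+5+7+6+2 = 22 ballots, Model V on 9. Concept 3 wins 22–9.
Only Model U has no losses; Model U is the Condorcet winner.

Model U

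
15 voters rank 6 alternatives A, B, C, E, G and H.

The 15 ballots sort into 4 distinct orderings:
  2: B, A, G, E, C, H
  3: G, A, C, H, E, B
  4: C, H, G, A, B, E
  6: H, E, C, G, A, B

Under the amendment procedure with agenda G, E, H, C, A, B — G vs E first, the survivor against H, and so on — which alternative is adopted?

C

Round 1: G vs E — 9–6, G advances.
Round 2: G vs H — 5–10, H advances.
Round 3: H vs C — 6–9, C advances.
Round 4: C vs A — 10–5, C advances.
Round 5: C vs B — 13–2, C advances.
The agenda winner is C.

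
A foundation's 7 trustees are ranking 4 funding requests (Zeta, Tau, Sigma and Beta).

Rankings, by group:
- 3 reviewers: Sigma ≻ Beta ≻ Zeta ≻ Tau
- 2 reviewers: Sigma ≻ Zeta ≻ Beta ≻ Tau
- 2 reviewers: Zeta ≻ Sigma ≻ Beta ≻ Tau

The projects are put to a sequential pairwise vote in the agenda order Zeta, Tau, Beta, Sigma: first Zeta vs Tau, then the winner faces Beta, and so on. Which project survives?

Round 1: Zeta vs Tau — 7–0, Zeta advances.
Round 2: Zeta vs Beta — 4–3, Zeta advances.
Round 3: Zeta vs Sigma — 2–5, Sigma advances.
The agenda winner is Sigma.

Sigma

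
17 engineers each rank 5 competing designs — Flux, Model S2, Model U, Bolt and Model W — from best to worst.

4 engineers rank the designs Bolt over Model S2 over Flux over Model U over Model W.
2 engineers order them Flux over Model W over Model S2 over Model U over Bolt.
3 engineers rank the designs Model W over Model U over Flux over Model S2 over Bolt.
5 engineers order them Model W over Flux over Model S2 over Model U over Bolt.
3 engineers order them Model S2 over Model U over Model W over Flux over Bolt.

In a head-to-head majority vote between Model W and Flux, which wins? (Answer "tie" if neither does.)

Ballots ranking Model W above Flux: 3 + 5 + 3 = 11.
Ballots ranking Flux above Model W: 17 − 11 = 6.
Model W wins the head-to-head 11–6.

Model W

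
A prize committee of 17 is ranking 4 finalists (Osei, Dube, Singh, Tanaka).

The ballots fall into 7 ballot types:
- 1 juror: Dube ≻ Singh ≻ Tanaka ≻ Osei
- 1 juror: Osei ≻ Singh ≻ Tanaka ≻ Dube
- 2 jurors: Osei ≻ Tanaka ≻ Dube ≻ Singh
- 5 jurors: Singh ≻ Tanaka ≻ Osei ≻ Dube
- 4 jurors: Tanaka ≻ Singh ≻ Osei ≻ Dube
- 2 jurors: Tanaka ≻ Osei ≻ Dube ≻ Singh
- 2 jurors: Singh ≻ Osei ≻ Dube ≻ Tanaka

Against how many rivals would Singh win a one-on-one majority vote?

3

Singh against each rival (17 jurors):
Singh vs Osei: Singh preferred on 1+5+4+2 = 12 ballots; Singh wins 12–5.
Singh vs Dube: Singh preferred on 1+5+4+2 = 12 ballots; Singh wins 12–5.
Singh vs Tanaka: Singh preferred on 1+1+5+2 = 9 ballots; Singh wins 9–8.
Singh beats Osei, Dube, Tanaka — 3 pairwise wins.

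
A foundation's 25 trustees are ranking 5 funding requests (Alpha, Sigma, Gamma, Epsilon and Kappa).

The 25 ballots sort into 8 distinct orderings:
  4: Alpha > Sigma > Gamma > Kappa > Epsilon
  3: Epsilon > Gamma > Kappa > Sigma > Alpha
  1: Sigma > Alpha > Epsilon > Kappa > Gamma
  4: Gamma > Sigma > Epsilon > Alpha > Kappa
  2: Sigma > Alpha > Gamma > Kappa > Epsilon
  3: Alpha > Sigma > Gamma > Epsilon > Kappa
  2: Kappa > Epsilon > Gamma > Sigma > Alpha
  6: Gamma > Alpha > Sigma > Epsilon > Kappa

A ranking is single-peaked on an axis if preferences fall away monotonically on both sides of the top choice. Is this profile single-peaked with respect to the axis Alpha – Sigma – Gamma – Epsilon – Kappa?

no

Axis positions: Alpha=1, Sigma=2, Gamma=3, Epsilon=4, Kappa=5.
Faction 1: ranking walks positions 1-2-3-5-4; Kappa is ranked above Epsilon even though Epsilon lies between Kappa and the peak Alpha on the axis — preferences dip and rise again. Not single-peaked.
Faction 2 (peak Epsilon at position 4): ranking walks positions 4-3-5-2-1, expanding outward from the peak — single-peaked.
Faction 3: ranking walks positions 2-1-4-5-3; Epsilon is ranked above Gamma even though Gamma lies between Epsilon and the peak Sigma on the axis — preferences dip and rise again. Not single-peaked.
Faction 4 (peak Gamma at position 3): ranking walks positions 3-2-4-1-5, expanding outward from the peak — single-peaked.
Faction 5: ranking walks positions 2-1-3-5-4; Kappa is ranked above Epsilon even though Epsilon lies between Kappa and the peak Sigma on the axis — preferences dip and rise again. Not single-peaked.
Faction 6 (peak Alpha at position 1): ranking walks positions 1-2-3-4-5, expanding outward from the peak — single-peaked.
Faction 7 (peak Kappa at position 5): ranking walks positions 5-4-3-2-1, expanding outward from the peak — single-peaked.
Faction 8: ranking walks positions 3-1-2-4-5; Alpha is ranked above Sigma even though Sigma lies between Alpha and the peak Gamma on the axis — preferences dip and rise again. Not single-peaked.
Faction 1 violates single-peakedness, so the profile is not single-peaked on this axis.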